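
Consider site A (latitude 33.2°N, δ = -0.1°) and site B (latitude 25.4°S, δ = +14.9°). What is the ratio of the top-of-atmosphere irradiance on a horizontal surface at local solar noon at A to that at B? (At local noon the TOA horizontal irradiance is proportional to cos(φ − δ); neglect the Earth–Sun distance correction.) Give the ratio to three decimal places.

1.096

A: cos θ_z = cos(33.2° − (-0.1°)) = 0.8358.
B: cos θ_z = cos(-25.4° − (14.9°)) = 0.7627.
Ratio A/B = 0.8358 / 0.7627 = 1.0958.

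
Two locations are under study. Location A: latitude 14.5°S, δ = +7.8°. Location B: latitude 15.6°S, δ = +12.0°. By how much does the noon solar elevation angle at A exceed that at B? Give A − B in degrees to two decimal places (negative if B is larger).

A: 90° − |-14.5 − (7.8)| = 67.70°.
B: 90° − |-15.6 − (12.0)| = 62.40°.
A − B = 67.70 − 62.40 = 5.30°.

+5.30°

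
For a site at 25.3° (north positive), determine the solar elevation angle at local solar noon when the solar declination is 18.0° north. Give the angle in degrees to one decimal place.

82.7°

At local solar noon the hour angle is zero, so the elevation is 90° − |φ − δ| = 90° − |25.3° − (18.0°)| = 90° − 7.3° = 82.7°.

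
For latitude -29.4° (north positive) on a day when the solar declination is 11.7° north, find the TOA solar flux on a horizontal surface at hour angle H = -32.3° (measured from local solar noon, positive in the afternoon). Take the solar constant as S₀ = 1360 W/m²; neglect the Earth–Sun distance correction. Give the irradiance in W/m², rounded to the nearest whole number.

cos θ_z = sin(-29.4°) sin(11.7°) + cos(-29.4°) cos(11.7°) cos(-32.30°) = -0.0995 + 0.7211 = 0.6216.
Top-of-atmosphere irradiance = S₀ cos θ_z = 1360 × 0.6216 = 845.38 W/m².

845 W/m²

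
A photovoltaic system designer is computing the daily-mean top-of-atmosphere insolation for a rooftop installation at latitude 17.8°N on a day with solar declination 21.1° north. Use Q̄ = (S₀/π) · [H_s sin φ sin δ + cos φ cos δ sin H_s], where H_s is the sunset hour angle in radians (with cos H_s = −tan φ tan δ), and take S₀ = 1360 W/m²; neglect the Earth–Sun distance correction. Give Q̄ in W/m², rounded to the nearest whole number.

−tan φ tan δ = −(0.3211)(0.3859) = -0.1239; H_s = arccos(-0.1239) = 97.12°. In radians, H_s = 1.6951.
H_s sin φ sin δ = 1.6951 × 0.3057 × 0.3600 = 0.1865.
cos φ cos δ sin H_s = 0.9521 × 0.9330 × 0.9923 = 0.8815.
Q̄ = (1360/π) × (0.1865 + 0.8815) = 432.90 × 1.0680 = 462.34 W/m².

462 W/m²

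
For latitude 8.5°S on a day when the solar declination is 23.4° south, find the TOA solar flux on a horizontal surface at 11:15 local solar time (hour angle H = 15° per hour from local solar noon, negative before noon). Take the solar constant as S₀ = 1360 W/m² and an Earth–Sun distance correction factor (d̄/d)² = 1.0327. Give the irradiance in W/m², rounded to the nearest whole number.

1333 W/m²

Hour angle H = 15° × (11.25 − 12) = -11.25°.
cos θ_z = sin φ sin δ + cos φ cos δ cos H = (-0.1478)(-0.3971) + (0.9890)(0.9178)(0.9808) = 0.9490.
Top-of-atmosphere irradiance = S₀ (d̄/d)² cos θ_z = 1360 × 1.0327 × 0.9490 = 1332.84 W/m².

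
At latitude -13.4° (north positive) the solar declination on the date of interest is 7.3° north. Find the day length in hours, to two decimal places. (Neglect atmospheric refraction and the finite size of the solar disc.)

11.77 hours

The sunset hour angle satisfies cos H_s = −tan φ tan δ = 0.0305, giving H_s = 88.25°.
Day length = 2 H_s / 15° h⁻¹ = 176.50° / 15 = 11.767 h.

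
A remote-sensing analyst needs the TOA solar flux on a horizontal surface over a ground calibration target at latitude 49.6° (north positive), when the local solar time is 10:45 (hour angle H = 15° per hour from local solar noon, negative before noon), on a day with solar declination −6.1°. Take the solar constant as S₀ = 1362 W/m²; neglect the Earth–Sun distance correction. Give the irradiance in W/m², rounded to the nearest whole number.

721 W/m²

Hour angle H = 15° × (10.75 − 12) = -18.75°.
cos θ_z = sin(49.6°) sin(-6.1°) + cos(49.6°) cos(-6.1°) cos(-18.75°) = -0.0809 + 0.6102 = 0.5293.
Top-of-atmosphere irradiance = S₀ cos θ_z = 1362 × 0.5293 = 720.91 W/m².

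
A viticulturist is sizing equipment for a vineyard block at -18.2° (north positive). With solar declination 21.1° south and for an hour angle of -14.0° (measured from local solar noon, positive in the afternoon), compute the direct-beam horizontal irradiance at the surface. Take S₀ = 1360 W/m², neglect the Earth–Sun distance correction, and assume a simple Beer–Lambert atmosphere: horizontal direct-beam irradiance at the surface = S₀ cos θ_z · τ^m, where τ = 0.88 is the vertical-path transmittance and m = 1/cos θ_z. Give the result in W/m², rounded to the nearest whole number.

1160 W/m²

With φ = -18.2°, δ = -21.1°, H = -14.00°: sin φ sin δ = 0.1124, cos φ cos δ cos H = 0.8600, so cos θ_z = 0.9724.
Air mass m = 1/cos θ_z = 1/0.9724 = 1.028; τ^m = 0.88^1.028 = 0.8769.
Surface direct beam = 1360 × 0.9724 × 0.8769 = 1159.67 W/m².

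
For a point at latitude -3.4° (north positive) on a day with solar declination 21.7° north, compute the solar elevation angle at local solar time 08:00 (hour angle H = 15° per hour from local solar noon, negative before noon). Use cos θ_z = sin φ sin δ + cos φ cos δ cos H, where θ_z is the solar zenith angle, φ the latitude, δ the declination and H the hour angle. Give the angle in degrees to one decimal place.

26.2°

Hour angle H = 15° × (8 − 12) = -60.00°.
With φ = -3.4°, δ = 21.7°, H = -60.00°: sin φ sin δ = -0.0219, cos φ cos δ cos H = 0.4637, so cos θ_z = 0.4418.
θ_z = arccos(0.4418) = 63.78°, so the elevation is 90° − 63.78° = 26.22°.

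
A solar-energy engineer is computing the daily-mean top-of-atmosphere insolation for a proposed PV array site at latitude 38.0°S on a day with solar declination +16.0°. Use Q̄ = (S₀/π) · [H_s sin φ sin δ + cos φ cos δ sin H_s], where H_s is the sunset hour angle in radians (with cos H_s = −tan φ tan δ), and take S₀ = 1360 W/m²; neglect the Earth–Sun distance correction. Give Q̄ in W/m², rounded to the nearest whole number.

The sunset hour angle satisfies cos H_s = −tan φ tan δ = 0.2240, giving H_s = 77.06°. In radians, H_s = 1.3450.
H_s sin φ sin δ = 1.3450 × -0.6157 × 0.2756 = -0.2282.
cos φ cos δ sin H_s = 0.7880 × 0.9613 × 0.9746 = 0.7383.
Q̄ = (1360/π) × (-0.2282 + 0.7383) = 432.90 × 0.5101 = 220.82 W/m².

221 W/m²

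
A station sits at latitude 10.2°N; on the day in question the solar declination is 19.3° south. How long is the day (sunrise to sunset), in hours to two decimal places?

11.52 hours

−tan φ tan δ = −(0.1799)(-0.3502) = 0.0630; H_s = arccos(0.0630) = 86.39°.
Day length = 2 H_s / 15° h⁻¹ = 172.78° / 15 = 11.519 h.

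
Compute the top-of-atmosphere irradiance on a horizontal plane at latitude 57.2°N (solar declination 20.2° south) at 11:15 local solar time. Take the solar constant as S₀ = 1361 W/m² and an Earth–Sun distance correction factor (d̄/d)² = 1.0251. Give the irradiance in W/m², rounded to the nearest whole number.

291 W/m²

Hour angle H = 15° × (11.25 − 12) = -11.25°.
With φ = 57.2°, δ = -20.2°, H = -11.25°: sin φ sin δ = -0.2902, cos φ cos δ cos H = 0.4986, so cos θ_z = 0.2084.
Top-of-atmosphere irradiance = S₀ (d̄/d)² cos θ_z = 1361 × 1.0251 × 0.2084 = 290.75 W/m².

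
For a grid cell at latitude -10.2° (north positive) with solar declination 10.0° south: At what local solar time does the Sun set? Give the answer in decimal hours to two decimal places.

18.12 h

−tan φ tan δ = −(-0.1799)(-0.1763) = -0.0317; H_s = arccos(-0.0317) = 91.82°.
Sunset is at 12 + H_s/15 = 12 + 6.121 = 18.121 h local solar time.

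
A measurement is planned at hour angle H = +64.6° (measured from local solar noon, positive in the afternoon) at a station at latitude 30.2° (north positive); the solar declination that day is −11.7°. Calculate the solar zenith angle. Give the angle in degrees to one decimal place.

74.9°

With φ = 30.2°, δ = -11.7°, H = 64.60°: sin φ sin δ = -0.1020, cos φ cos δ cos H = 0.3630, so cos θ_z = 0.2610.
θ_z = arccos(0.2610) = 74.87°.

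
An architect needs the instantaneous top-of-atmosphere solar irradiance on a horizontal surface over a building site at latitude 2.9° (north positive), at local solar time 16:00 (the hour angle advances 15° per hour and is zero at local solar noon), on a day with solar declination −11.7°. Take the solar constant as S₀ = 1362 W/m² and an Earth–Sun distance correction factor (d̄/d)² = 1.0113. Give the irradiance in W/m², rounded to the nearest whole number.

Hour angle H = 15° × (16 − 12) = 60.00°.
With φ = 2.9°, δ = -11.7°, H = 60.00°: sin φ sin δ = -0.0103, cos φ cos δ cos H = 0.4890, so cos θ_z = 0.4787.
Top-of-atmosphere irradiance = S₀ (d̄/d)² cos θ_z = 1362 × 1.0113 × 0.4787 = 659.36 W/m².

659 W/m²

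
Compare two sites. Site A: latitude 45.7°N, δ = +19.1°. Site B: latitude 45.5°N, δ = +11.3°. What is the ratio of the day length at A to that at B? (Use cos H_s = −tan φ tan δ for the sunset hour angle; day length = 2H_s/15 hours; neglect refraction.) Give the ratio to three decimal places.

A: H_s = arccos(−tan 45.7° · tan 19.1°) = 110.78°, so 2H_s/15 = 14.7707 h.
B: H_s = arccos(−tan 45.5° · tan 11.3°) = 101.73°, so 2H_s/15 = 13.5640 h.
Ratio A/B = 14.7707 / 13.5640 = 1.0890.

1.089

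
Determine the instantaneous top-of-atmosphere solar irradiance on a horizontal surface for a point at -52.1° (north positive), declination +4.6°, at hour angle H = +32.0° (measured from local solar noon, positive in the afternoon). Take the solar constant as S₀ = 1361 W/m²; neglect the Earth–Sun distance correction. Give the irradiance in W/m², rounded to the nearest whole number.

621 W/m²

With φ = -52.1°, δ = 4.6°, H = 32.00°: sin φ sin δ = -0.0633, cos φ cos δ cos H = 0.5193, so cos θ_z = 0.4560.
Top-of-atmosphere irradiance = S₀ cos θ_z = 1361 × 0.4560 = 620.62 W/m².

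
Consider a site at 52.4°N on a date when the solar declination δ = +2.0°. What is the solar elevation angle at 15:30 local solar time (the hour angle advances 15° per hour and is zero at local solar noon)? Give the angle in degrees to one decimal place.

23.5°

Hour angle H = 15° × (15.5 − 12) = 52.50°.
cos θ_z = sin φ sin δ + cos φ cos δ cos H = (0.7923)(0.0349) + (0.6101)(0.9994)(0.6088) = 0.3989.
θ_z = arccos(0.3989) = 66.49°, so the elevation is 90° − 66.49° = 23.51°.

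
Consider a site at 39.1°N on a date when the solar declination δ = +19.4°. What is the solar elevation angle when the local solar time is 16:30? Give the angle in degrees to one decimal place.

29.3°

Hour angle H = 15° × (16.5 − 12) = 67.50°.
With φ = 39.1°, δ = 19.4°, H = 67.50°: sin φ sin δ = 0.2095, cos φ cos δ cos H = 0.2801, so cos θ_z = 0.4896.
θ_z = arccos(0.4896) = 60.69°, so the elevation is 90° − 60.69° = 29.31°.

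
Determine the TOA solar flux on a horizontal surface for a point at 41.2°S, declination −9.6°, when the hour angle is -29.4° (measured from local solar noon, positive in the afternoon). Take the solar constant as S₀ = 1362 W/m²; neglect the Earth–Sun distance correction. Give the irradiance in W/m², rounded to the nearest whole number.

1030 W/m²

With φ = -41.2°, δ = -9.6°, H = -29.40°: sin φ sin δ = 0.1098, cos φ cos δ cos H = 0.6463, so cos θ_z = 0.7561.
Top-of-atmosphere irradiance = S₀ cos θ_z = 1362 × 0.7561 = 1029.81 W/m².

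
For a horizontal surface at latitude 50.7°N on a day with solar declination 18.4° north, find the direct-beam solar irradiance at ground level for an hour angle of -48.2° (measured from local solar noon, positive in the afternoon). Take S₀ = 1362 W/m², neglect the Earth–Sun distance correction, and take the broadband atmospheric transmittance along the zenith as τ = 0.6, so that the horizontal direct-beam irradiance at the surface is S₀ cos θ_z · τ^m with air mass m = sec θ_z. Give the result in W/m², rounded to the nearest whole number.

cos θ_z = sin(50.7°) sin(18.4°) + cos(50.7°) cos(18.4°) cos(-48.20°) = 0.2443 + 0.4006 = 0.6449.
Air mass m = 1/cos θ_z = 1/0.6449 = 1.551; τ^m = 0.6^1.551 = 0.4528.
Surface direct beam = 1362 × 0.6449 × 0.4528 = 397.72 W/m².

398 W/m²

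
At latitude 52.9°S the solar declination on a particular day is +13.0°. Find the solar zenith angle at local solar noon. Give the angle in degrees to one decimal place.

At local solar noon the hour angle is zero, so the zenith angle is |φ − δ| = |-52.9° − (13.0°)| = 65.9°.

65.9°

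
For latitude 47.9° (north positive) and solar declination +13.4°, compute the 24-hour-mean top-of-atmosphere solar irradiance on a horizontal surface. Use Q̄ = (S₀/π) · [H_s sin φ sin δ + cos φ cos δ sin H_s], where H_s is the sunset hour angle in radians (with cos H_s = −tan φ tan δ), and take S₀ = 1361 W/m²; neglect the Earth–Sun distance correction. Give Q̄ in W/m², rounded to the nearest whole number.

The sunset hour angle satisfies cos H_s = −tan φ tan δ = -0.2637, giving H_s = 105.29°. In radians, H_s = 1.8377.
H_s sin φ sin δ = 1.8377 × 0.7420 × 0.2317 = 0.3159.
cos φ cos δ sin H_s = 0.6704 × 0.9728 × 0.9646 = 0.6291.
Q̄ = (1361/π) × (0.3159 + 0.6291) = 433.22 × 0.9450 = 409.39 W/m².

409 W/m²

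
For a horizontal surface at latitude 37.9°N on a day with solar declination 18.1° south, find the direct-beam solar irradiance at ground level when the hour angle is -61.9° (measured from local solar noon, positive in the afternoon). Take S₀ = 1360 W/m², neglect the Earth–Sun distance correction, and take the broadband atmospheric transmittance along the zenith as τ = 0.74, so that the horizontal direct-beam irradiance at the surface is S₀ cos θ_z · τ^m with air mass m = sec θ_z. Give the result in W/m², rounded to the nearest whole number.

35 W/m²

cos θ_z = sin(37.9°) sin(-18.1°) + cos(37.9°) cos(-18.1°) cos(-61.90°) = -0.1908 + 0.3533 = 0.1625.
Air mass m = 1/cos θ_z = 1/0.1625 = 6.154; τ^m = 0.74^6.154 = 0.1568.
Surface direct beam = 1360 × 0.1625 × 0.1568 = 34.65 W/m².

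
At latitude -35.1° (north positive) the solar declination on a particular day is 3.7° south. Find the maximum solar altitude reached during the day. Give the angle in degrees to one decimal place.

At local solar noon the hour angle is zero, so the elevation is 90° − |φ − δ| = 90° − |-35.1° − (-3.7°)| = 90° − 31.4° = 58.6°.

58.6°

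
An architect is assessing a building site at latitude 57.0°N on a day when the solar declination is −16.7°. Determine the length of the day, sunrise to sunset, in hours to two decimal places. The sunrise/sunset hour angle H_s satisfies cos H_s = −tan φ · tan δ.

8.33 hours

The sunset hour angle satisfies cos H_s = −tan φ tan δ = 0.4620, giving H_s = 62.48°.
Day length = 2 H_s / 15° h⁻¹ = 124.96° / 15 = 8.331 h.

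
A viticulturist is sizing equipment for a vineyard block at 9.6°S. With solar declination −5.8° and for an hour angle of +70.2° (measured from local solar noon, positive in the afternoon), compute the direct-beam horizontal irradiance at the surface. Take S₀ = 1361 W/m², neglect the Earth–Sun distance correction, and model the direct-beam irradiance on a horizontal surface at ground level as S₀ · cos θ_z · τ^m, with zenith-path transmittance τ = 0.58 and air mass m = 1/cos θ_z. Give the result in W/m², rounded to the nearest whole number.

100 W/m²

cos θ_z = sin(-9.6°) sin(-5.8°) + cos(-9.6°) cos(-5.8°) cos(70.20°) = 0.0169 + 0.3323 = 0.3492.
Air mass m = 1/cos θ_z = 1/0.3492 = 2.864; τ^m = 0.58^2.864 = 0.2101.
Surface direct beam = 1361 × 0.3492 × 0.2101 = 99.85 W/m².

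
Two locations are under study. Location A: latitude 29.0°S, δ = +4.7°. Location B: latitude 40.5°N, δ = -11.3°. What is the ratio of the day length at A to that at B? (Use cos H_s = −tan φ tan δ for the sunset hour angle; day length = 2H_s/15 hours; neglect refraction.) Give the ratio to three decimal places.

A: H_s = arccos(−tan -29.0° · tan 4.7°) = 87.39°, so 2H_s/15 = 11.6520 h.
B: H_s = arccos(−tan 40.5° · tan -11.3°) = 80.17°, so 2H_s/15 = 10.6893 h.
Ratio A/B = 11.6520 / 10.6893 = 1.0901.

1.090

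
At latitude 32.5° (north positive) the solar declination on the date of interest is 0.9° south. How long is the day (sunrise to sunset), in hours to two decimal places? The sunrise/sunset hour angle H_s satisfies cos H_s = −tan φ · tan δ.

The sunset hour angle satisfies cos H_s = −tan φ tan δ = 0.0100, giving H_s = 89.43°.
Day length = 2 H_s / 15° h⁻¹ = 178.86° / 15 = 11.924 h.

11.92 hours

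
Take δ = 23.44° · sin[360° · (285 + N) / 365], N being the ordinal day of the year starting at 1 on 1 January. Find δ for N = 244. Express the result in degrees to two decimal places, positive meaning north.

+7.34°

360 × (285 + 244) / 365 = 521.753°; sin(521.753°) = 0.3131.
δ = 23.44 × 0.3131 = 7.339° ≈ +7.34°.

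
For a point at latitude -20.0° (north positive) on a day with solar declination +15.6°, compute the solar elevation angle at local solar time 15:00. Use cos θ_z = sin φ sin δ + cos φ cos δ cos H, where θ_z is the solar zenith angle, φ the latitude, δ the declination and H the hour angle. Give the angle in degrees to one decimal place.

Hour angle H = 15° × (15 − 12) = 45.00°.
cos θ_z = sin(-20.0°) sin(15.6°) + cos(-20.0°) cos(15.6°) cos(45.00°) = -0.0920 + 0.6400 = 0.5480.
θ_z = arccos(0.5480) = 56.77°, so the elevation is 90° − 56.77° = 33.23°.

33.2°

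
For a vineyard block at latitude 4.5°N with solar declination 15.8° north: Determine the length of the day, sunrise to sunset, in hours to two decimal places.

−tan φ tan δ = −(0.0787)(0.2830) = -0.0223; H_s = arccos(-0.0223) = 91.28°.
Day length = 2 H_s / 15° h⁻¹ = 182.56° / 15 = 12.171 h.

12.17 hours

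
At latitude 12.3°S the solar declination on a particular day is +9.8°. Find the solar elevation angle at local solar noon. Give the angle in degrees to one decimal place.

67.9°

At local solar noon the hour angle is zero, so the elevation is 90° − |φ − δ| = 90° − |-12.3° − (9.8°)| = 90° − 22.1° = 67.9°.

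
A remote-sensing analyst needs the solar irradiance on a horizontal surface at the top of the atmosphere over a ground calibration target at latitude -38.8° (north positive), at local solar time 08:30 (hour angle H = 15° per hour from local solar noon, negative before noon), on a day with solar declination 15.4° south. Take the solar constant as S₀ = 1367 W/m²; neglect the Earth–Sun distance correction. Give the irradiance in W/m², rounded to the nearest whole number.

Hour angle H = 15° × (8.5 − 12) = -52.50°.
cos θ_z = sin(-38.8°) sin(-15.4°) + cos(-38.8°) cos(-15.4°) cos(-52.50°) = 0.1664 + 0.4574 = 0.6238.
Top-of-atmosphere irradiance = S₀ cos θ_z = 1367 × 0.6238 = 852.73 W/m².

853 W/m²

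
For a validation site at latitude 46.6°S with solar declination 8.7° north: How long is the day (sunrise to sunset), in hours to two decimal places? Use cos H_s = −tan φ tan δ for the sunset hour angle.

−tan φ tan δ = −(-1.0575)(0.1530) = 0.1618; H_s = arccos(0.1618) = 80.69°.
Day length = 2 H_s / 15° h⁻¹ = 161.38° / 15 = 10.759 h.

10.76 hours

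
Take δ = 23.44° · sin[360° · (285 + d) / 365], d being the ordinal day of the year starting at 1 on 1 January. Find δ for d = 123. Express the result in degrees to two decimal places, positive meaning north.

+15.81°

360 × (285 + 123) / 365 = 402.411°; sin(402.411°) = 0.6744.
δ = 23.44 × 0.6744 = 15.808° ≈ +15.81°.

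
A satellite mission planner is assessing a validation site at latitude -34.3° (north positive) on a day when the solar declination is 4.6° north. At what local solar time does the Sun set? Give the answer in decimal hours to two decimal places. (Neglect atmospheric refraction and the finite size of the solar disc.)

17.79 h

−tan φ tan δ = −(-0.6822)(0.0805) = 0.0549; H_s = arccos(0.0549) = 86.85°.
Sunset is at 12 + H_s/15 = 12 + 5.790 = 17.790 h local solar time.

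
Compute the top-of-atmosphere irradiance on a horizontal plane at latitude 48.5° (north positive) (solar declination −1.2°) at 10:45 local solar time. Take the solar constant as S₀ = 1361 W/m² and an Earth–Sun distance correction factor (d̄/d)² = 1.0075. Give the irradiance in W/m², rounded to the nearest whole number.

839 W/m²

Hour angle H = 15° × (10.75 − 12) = -18.75°.
cos θ_z = sin φ sin δ + cos φ cos δ cos H = (0.7490)(-0.0209) + (0.6626)(0.9998)(0.9469) = 0.6116.
Top-of-atmosphere irradiance = S₀ (d̄/d)² cos θ_z = 1361 × 1.0075 × 0.6116 = 838.63 W/m².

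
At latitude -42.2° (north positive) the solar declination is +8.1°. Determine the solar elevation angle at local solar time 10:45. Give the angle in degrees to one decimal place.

36.9°

Hour angle H = 15° × (10.75 − 12) = -18.75°.
cos θ_z = sin φ sin δ + cos φ cos δ cos H = (-0.6717)(0.1409) + (0.7408)(0.9900)(0.9469) = 0.5998.
θ_z = arccos(0.5998) = 53.14°, so the elevation is 90° − 53.14° = 36.86°.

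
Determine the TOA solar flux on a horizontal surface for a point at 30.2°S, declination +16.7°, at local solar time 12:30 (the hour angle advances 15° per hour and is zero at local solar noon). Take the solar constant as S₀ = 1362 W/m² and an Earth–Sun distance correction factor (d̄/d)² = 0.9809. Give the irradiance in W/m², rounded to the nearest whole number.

Hour angle H = 15° × (12.5 − 12) = 7.50°.
With φ = -30.2°, δ = 16.7°, H = 7.50°: sin φ sin δ = -0.1445, cos φ cos δ cos H = 0.8207, so cos θ_z = 0.6762.
Top-of-atmosphere irradiance = S₀ (d̄/d)² cos θ_z = 1362 × 0.9809 × 0.6762 = 903.39 W/m².

903 W/m²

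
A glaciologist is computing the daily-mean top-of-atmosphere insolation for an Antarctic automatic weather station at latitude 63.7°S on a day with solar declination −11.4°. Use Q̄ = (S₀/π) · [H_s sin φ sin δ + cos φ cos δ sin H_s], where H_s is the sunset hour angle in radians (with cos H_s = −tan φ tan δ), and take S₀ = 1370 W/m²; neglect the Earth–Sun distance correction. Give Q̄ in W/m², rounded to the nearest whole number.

327 W/m²

The sunset hour angle satisfies cos H_s = −tan φ tan δ = -0.4080, giving H_s = 114.08°. In radians, H_s = 1.9911.
H_s sin φ sin δ = 1.9911 × -0.8965 × -0.1977 = 0.3529.
cos φ cos δ sin H_s = 0.4431 × 0.9803 × 0.9130 = 0.3966.
Q̄ = (1370/π) × (0.3529 + 0.3966) = 436.08 × 0.7495 = 326.84 W/m².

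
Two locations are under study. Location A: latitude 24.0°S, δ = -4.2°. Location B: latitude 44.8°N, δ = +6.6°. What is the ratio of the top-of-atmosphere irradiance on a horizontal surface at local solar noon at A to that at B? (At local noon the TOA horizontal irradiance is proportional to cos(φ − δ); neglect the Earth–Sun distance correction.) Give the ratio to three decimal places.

A: cos θ_z = cos(-24.0° − (-4.2°)) = 0.9409.
B: cos θ_z = cos(44.8° − (6.6°)) = 0.7859.
Ratio A/B = 0.9409 / 0.7859 = 1.1972.

1.197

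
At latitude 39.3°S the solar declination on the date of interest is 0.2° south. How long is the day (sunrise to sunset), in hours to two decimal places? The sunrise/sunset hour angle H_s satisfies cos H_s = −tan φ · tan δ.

12.02 hours

cos H_s = −tan(-39.3°) · tan(-0.2°) = -0.0029, so H_s = arccos(-0.0029) = 90.17°.
Day length = 2 H_s / 15° h⁻¹ = 180.34° / 15 = 12.023 h.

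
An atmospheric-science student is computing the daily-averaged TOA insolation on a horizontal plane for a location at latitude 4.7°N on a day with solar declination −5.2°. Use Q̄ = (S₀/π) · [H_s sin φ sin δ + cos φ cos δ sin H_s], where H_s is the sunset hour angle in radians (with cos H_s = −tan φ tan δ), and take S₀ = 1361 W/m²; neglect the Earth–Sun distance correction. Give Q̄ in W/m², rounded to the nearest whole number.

425 W/m²

cos H_s = −tan(4.7°) · tan(-5.2°) = 0.0075, so H_s = arccos(0.0075) = 89.57°. In radians, H_s = 1.5633.
H_s sin φ sin δ = 1.5633 × 0.0819 × -0.0906 = -0.0116.
cos φ cos δ sin H_s = 0.9966 × 0.9959 × 1.0000 = 0.9925.
Q̄ = (1361/π) × (-0.0116 + 0.9925) = 433.22 × 0.9809 = 424.95 W/m².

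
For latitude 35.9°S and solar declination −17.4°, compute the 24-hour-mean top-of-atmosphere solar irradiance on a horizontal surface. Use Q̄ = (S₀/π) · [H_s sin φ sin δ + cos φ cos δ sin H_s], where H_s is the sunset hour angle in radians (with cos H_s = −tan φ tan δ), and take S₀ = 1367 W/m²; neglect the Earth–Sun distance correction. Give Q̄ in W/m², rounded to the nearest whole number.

465 W/m²

cos H_s = −tan(-35.9°) · tan(-17.4°) = -0.2269, so H_s = arccos(-0.2269) = 103.11°. In radians, H_s = 1.7996.
H_s sin φ sin δ = 1.7996 × -0.5864 × -0.2990 = 0.3155.
cos φ cos δ sin H_s = 0.8100 × 0.9542 × 0.9739 = 0.7527.
Q̄ = (1367/π) × (0.3155 + 0.7527) = 435.13 × 1.0682 = 464.81 W/m².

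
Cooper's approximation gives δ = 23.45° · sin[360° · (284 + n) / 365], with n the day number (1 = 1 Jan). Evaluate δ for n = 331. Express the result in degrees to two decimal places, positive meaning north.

-21.52°

360 × (284 + 331) / 365 = 606.575°; sin(606.575°) = -0.9176.
δ = 23.45 × -0.9176 = -21.518° ≈ -21.52°.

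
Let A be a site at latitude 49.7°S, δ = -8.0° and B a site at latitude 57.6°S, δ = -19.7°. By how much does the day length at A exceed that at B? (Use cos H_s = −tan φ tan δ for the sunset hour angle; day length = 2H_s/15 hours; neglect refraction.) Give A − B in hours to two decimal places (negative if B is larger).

-3.31 h

A: H_s = arccos(−tan -49.7° · tan -8.0°) = 99.54°, so 2H_s/15 = 13.2720 h.
B: H_s = arccos(−tan -57.6° · tan -19.7°) = 124.35°, so 2H_s/15 = 16.5800 h.
A − B = 13.2720 − 16.5800 = -3.3080 h.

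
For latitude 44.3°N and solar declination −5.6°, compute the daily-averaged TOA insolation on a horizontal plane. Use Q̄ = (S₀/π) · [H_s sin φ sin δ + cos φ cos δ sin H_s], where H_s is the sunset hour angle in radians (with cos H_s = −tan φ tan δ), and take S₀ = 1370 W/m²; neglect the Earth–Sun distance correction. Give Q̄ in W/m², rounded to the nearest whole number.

265 W/m²

The sunset hour angle satisfies cos H_s = −tan φ tan δ = 0.0957, giving H_s = 84.51°. In radians, H_s = 1.4750.
H_s sin φ sin δ = 1.4750 × 0.6984 × -0.0976 = -0.1005.
cos φ cos δ sin H_s = 0.7157 × 0.9952 × 0.9954 = 0.7090.
Q̄ = (1370/π) × (-0.1005 + 0.7090) = 436.08 × 0.6085 = 265.35 W/m².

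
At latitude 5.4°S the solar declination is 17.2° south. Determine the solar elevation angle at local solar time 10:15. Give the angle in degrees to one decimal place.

Hour angle H = 15° × (10.25 − 12) = -26.25°.
With φ = -5.4°, δ = -17.2°, H = -26.25°: sin φ sin δ = 0.0278, cos φ cos δ cos H = 0.8530, so cos θ_z = 0.8808.
θ_z = arccos(0.8808) = 28.26°, so the elevation is 90° − 28.26° = 61.74°.

61.7°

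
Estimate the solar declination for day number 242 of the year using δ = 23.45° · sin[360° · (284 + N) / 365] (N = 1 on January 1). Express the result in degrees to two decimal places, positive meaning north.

+8.48°

360 × (284 + 242) / 365 = 518.795°; sin(518.795°) = 0.3617.
δ = 23.45 × 0.3617 = 8.482° ≈ +8.48°.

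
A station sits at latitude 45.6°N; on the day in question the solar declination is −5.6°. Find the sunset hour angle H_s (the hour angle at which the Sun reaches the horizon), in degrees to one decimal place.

84.3°

The sunset hour angle satisfies cos H_s = −tan φ tan δ = 0.1001, giving H_s = 84.26°.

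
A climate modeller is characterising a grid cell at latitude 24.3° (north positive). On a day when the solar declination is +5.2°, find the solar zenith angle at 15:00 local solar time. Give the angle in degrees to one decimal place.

Hour angle H = 15° × (15 − 12) = 45.00°.
With φ = 24.3°, δ = 5.2°, H = 45.00°: sin φ sin δ = 0.0373, cos φ cos δ cos H = 0.6418, so cos θ_z = 0.6791.
θ_z = arccos(0.6791) = 47.23°.

47.2°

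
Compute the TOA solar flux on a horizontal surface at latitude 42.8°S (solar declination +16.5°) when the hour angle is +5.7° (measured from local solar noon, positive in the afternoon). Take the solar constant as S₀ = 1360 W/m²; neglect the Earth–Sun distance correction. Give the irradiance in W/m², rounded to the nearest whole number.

cos θ_z = sin φ sin δ + cos φ cos δ cos H = (-0.6794)(0.2840) + (0.7337)(0.9588)(0.9951) = 0.5071.
Top-of-atmosphere irradiance = S₀ cos θ_z = 1360 × 0.5071 = 689.66 W/m².

690 W/m²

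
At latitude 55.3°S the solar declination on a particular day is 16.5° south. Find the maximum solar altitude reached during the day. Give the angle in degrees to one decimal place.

At local solar noon the hour angle is zero, so the elevation is 90° − |φ − δ| = 90° − |-55.3° − (-16.5°)| = 90° − 38.8° = 51.2°.

51.2°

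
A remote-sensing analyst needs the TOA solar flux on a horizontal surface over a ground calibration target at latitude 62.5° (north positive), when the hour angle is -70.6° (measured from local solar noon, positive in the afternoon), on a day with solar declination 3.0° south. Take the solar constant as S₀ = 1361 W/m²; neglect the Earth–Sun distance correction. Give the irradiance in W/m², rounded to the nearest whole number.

cos θ_z = sin φ sin δ + cos φ cos δ cos H = (0.8870)(-0.0523) + (0.4617)(0.9986)(0.3322) = 0.1068.
Top-of-atmosphere irradiance = S₀ cos θ_z = 1361 × 0.1068 = 145.35 W/m².

145 W/m²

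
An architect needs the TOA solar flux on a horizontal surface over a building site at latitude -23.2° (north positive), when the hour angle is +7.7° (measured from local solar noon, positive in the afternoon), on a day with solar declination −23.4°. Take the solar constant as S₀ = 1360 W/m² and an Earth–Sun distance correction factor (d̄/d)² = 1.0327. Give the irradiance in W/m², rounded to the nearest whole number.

1394 W/m²

With φ = -23.2°, δ = -23.4°, H = 7.70°: sin φ sin δ = 0.1565, cos φ cos δ cos H = 0.8359, so cos θ_z = 0.9924.
Top-of-atmosphere irradiance = S₀ (d̄/d)² cos θ_z = 1360 × 1.0327 × 0.9924 = 1393.80 W/m².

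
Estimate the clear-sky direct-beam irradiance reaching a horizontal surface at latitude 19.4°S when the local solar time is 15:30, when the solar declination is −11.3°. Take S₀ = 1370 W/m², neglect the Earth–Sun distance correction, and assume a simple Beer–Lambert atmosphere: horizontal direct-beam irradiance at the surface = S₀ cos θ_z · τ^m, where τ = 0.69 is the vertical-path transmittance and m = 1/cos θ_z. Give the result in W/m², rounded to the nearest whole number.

477 W/m²

Hour angle H = 15° × (15.5 − 12) = 52.50°.
cos θ_z = sin(-19.4°) sin(-11.3°) + cos(-19.4°) cos(-11.3°) cos(52.50°) = 0.0651 + 0.5631 = 0.6282.
Air mass m = 1/cos θ_z = 1/0.6282 = 1.592; τ^m = 0.69^1.592 = 0.5539.
Surface direct beam = 1370 × 0.6282 × 0.5539 = 476.71 W/m².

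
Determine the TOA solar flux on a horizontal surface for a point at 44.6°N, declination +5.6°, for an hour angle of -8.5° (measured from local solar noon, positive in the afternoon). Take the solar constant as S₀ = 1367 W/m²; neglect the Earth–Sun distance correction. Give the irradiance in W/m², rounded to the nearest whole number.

With φ = 44.6°, δ = 5.6°, H = -8.50°: sin φ sin δ = 0.0685, cos φ cos δ cos H = 0.7008, so cos θ_z = 0.7693.
Top-of-atmosphere irradiance = S₀ cos θ_z = 1367 × 0.7693 = 1051.63 W/m².

1052 W/m²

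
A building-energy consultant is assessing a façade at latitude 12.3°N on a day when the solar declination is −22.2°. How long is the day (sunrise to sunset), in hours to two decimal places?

11.32 hours

cos H_s = −tan(12.3°) · tan(-22.2°) = 0.0890, so H_s = arccos(0.0890) = 84.89°.
Day length = 2 H_s / 15° h⁻¹ = 169.78° / 15 = 11.319 h.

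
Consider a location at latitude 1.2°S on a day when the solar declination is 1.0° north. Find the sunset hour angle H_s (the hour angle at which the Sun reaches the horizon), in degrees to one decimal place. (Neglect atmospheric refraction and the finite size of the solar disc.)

90.0°

−tan φ tan δ = −(-0.0209)(0.0175) = 0.0004; H_s = arccos(0.0004) = 89.98°.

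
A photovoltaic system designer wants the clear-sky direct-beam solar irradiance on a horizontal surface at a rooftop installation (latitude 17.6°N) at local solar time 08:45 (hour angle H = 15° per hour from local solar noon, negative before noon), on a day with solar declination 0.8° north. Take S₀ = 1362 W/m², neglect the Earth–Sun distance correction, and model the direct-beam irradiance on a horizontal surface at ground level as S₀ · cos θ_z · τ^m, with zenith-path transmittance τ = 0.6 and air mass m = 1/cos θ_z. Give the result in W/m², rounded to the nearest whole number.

Hour angle H = 15° × (8.75 − 12) = -48.75°.
With φ = 17.6°, δ = 0.8°, H = -48.75°: sin φ sin δ = 0.0042, cos φ cos δ cos H = 0.6284, so cos θ_z = 0.6326.
Air mass m = 1/cos θ_z = 1/0.6326 = 1.581; τ^m = 0.6^1.581 = 0.4459.
Surface direct beam = 1362 × 0.6326 × 0.4459 = 384.19 W/m².

384 W/m²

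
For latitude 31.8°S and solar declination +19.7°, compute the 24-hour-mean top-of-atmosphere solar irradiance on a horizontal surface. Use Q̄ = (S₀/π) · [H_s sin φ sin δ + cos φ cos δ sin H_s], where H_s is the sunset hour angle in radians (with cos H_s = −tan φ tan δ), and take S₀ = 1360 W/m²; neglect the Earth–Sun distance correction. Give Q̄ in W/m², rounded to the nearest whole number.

234 W/m²

−tan φ tan δ = −(-0.6200)(0.3581) = 0.2220; H_s = arccos(0.2220) = 77.17°. In radians, H_s = 1.3469.
H_s sin φ sin δ = 1.3469 × -0.5270 × 0.3371 = -0.2393.
cos φ cos δ sin H_s = 0.8499 × 0.9415 × 0.9750 = 0.7802.
Q̄ = (1360/π) × (-0.2393 + 0.7802) = 432.90 × 0.5409 = 234.16 W/m².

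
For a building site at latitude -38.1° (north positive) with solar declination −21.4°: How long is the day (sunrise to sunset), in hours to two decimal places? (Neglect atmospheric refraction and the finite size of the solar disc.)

cos H_s = −tan(-38.1°) · tan(-21.4°) = -0.3073, so H_s = arccos(-0.3073) = 107.90°.
Day length = 2 H_s / 15° h⁻¹ = 215.80° / 15 = 14.387 h.

14.39 hours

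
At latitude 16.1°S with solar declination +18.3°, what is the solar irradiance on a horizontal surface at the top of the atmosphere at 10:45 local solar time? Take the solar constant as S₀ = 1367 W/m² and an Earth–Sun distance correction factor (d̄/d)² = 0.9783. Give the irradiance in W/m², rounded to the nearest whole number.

1039 W/m²

Hour angle H = 15° × (10.75 − 12) = -18.75°.
cos θ_z = sin(-16.1°) sin(18.3°) + cos(-16.1°) cos(18.3°) cos(-18.75°) = -0.0871 + 0.8638 = 0.7767.
Top-of-atmosphere irradiance = S₀ (d̄/d)² cos θ_z = 1367 × 0.9783 × 0.7767 = 1038.71 W/m².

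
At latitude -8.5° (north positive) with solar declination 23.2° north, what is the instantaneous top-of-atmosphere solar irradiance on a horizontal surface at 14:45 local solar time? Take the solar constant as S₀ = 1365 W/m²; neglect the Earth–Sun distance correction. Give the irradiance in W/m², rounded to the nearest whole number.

Hour angle H = 15° × (14.75 − 12) = 41.25°.
cos θ_z = sin φ sin δ + cos φ cos δ cos H = (-0.1478)(0.3939) + (0.9890)(0.9191)(0.7518) = 0.6252.
Top-of-atmosphere irradiance = S₀ cos θ_z = 1365 × 0.6252 = 853.40 W/m².

853 W/m²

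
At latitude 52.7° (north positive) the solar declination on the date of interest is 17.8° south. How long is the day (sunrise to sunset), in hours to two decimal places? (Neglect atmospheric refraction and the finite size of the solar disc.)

cos H_s = −tan(52.7°) · tan(-17.8°) = 0.4215, so H_s = arccos(0.4215) = 65.07°.
Day length = 2 H_s / 15° h⁻¹ = 130.14° / 15 = 8.676 h.

8.68 hours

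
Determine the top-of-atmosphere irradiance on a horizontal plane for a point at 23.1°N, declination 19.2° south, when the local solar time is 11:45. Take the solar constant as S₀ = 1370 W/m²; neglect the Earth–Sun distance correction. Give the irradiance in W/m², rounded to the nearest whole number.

1011 W/m²

Hour angle H = 15° × (11.75 − 12) = -3.75°.
cos θ_z = sin φ sin δ + cos φ cos δ cos H = (0.3923)(-0.3289) + (0.9198)(0.9444)(0.9979) = 0.7378.
Top-of-atmosphere irradiance = S₀ cos θ_z = 1370 × 0.7378 = 1010.79 W/m².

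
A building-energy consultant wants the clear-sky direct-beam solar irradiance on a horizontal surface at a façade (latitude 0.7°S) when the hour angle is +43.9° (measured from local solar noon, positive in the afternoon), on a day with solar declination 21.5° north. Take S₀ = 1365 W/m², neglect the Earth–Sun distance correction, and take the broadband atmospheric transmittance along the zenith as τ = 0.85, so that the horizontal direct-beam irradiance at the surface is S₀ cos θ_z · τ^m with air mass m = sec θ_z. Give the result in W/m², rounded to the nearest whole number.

With φ = -0.7°, δ = 21.5°, H = 43.90°: sin φ sin δ = -0.0045, cos φ cos δ cos H = 0.6704, so cos θ_z = 0.6659.
Air mass m = 1/cos θ_z = 1/0.6659 = 1.502; τ^m = 0.85^1.502 = 0.7834.
Surface direct beam = 1365 × 0.6659 × 0.7834 = 712.07 W/m².

712 W/m²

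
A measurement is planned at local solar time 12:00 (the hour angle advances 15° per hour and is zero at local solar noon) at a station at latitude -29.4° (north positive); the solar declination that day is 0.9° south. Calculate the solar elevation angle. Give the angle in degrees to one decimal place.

61.5°

Hour angle H = 15° × (12 − 12) = 0.00°.
With φ = -29.4°, δ = -0.9°, H = 0.00°: sin φ sin δ = 0.0077, cos φ cos δ cos H = 0.8711, so cos θ_z = 0.8788.
θ_z = arccos(0.8788) = 28.50°, so the elevation is 90° − 28.50° = 61.50°.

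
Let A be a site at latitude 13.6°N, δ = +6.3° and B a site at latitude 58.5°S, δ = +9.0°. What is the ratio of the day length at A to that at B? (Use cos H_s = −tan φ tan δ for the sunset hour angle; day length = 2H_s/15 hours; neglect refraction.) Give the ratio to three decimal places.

A: H_s = arccos(−tan 13.6° · tan 6.3°) = 91.53°, so 2H_s/15 = 12.2040 h.
B: H_s = arccos(−tan -58.5° · tan 9.0°) = 75.02°, so 2H_s/15 = 10.0027 h.
Ratio A/B = 12.2040 / 10.0027 = 1.2201.

1.220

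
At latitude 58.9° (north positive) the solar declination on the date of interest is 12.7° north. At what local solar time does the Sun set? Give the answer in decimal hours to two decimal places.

19.46 h

The sunset hour angle satisfies cos H_s = −tan φ tan δ = -0.3736, giving H_s = 111.94°.
Sunset is at 12 + H_s/15 = 12 + 7.463 = 19.463 h local solar time.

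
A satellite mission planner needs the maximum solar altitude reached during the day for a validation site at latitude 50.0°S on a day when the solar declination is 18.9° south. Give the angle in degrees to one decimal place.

At local solar noon the hour angle is zero, so the elevation is 90° − |φ − δ| = 90° − |-50.0° − (-18.9°)| = 90° − 31.1° = 58.9°.

58.9°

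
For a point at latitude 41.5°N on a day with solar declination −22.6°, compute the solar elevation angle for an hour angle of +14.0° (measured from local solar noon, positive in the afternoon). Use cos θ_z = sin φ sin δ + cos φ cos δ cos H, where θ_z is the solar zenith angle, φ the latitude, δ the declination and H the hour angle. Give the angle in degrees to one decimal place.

24.6°

cos θ_z = sin φ sin δ + cos φ cos δ cos H = (0.6626)(-0.3843) + (0.7490)(0.9232)(0.9703) = 0.4163.
θ_z = arccos(0.4163) = 65.40°, so the elevation is 90° − 65.40° = 24.60°.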